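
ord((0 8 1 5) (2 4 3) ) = 12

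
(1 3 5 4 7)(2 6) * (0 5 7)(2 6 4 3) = (0 5 3 7 1 2 4)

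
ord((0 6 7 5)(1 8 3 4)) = 4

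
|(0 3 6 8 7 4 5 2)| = 8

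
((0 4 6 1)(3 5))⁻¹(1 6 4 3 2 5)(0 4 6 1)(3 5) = (0 1 6 5 2 3)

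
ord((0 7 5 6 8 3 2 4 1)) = 9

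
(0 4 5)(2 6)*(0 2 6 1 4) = (1 4 5 2)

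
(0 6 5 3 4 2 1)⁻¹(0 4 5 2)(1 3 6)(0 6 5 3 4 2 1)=(0 4 5)(1 6 2 3)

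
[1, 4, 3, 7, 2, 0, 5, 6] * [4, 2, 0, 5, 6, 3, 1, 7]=[2, 6, 5, 7, 0, 4, 3, 1]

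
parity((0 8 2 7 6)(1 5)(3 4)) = even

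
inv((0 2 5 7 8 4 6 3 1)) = (0 1 3 6 4 8 7 5 2)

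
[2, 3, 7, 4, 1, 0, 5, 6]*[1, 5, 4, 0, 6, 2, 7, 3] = [4, 0, 3, 6, 5, 1, 2, 7]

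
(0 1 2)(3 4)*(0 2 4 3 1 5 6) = (0 5 6)(1 4)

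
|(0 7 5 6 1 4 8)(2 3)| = 14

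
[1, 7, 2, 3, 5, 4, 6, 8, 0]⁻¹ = [8, 0, 2, 3, 5, 4, 6, 1, 7]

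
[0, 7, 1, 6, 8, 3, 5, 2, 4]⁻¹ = [0, 2, 7, 5, 8, 6, 3, 1, 4]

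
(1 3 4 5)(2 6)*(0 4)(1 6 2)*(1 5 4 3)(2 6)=(0 3)(2 6 5)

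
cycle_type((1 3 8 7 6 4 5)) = 7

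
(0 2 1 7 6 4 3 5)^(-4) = (0 6)(1 3)(2 4)(5 7)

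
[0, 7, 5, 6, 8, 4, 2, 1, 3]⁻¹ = [0, 7, 6, 8, 5, 2, 3, 1, 4]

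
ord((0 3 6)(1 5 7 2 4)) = 15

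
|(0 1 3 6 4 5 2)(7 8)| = 14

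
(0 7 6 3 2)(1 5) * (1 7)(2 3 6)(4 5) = (0 1 4 5 7 2)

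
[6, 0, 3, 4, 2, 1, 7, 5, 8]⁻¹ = [1, 5, 4, 2, 3, 7, 0, 6, 8]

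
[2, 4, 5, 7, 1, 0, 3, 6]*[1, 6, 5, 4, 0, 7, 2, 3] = [5, 0, 7, 3, 6, 1, 4, 2]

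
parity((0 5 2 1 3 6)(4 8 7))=odd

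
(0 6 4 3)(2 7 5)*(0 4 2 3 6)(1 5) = (1 5 3 4 6 2 7)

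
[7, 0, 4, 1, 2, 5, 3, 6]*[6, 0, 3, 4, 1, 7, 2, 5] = [5, 6, 1, 0, 3, 7, 4, 2]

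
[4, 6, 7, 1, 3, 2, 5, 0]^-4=[6, 7, 3, 2, 5, 4, 0, 1]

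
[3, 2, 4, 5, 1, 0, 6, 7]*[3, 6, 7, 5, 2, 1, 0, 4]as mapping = [0→5, 1→7, 2→2, 3→1, 4→6, 5→3, 6→0, 7→4]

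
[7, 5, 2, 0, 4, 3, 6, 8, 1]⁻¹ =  [3, 8, 2, 5, 4, 1, 6, 0, 7]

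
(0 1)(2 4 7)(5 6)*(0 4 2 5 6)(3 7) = (0 1 4 3 7 5)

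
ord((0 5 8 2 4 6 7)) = 7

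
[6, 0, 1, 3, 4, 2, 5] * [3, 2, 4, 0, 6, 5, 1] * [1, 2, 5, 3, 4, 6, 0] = [2, 3, 5, 1, 0, 4, 6]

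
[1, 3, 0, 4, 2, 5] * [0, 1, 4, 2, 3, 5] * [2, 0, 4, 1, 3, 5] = [0, 4, 2, 1, 3, 5] 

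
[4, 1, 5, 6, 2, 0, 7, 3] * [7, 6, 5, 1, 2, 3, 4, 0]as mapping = [0→2, 1→6, 2→3, 3→4, 4→5, 5→7, 6→0, 7→1]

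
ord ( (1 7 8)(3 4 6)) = 3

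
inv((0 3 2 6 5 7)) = (0 7 5 6 2 3)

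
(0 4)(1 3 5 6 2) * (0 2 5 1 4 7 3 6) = (0 7 3 1 6 5)(2 4)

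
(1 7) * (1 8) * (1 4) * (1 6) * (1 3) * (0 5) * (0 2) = (0 5 2)(1 7 8 4 6 3)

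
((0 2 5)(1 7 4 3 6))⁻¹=(0 5 2)(1 6 3 4 7)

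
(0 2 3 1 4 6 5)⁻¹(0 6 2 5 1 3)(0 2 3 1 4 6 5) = (0 4 1 2 5 3)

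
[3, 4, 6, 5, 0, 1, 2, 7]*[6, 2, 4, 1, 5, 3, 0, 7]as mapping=[0→1, 1→5, 2→0, 3→3, 4→6, 5→2, 6→4, 7→7]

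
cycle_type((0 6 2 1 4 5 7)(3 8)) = 2.7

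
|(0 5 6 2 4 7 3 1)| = 8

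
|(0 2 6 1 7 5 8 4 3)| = 9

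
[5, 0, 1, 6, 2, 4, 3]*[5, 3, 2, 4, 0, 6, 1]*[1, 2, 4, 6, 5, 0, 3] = [3, 0, 6, 2, 4, 1, 5] 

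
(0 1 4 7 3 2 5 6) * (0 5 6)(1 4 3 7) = (0 4 1 3 2 6 5)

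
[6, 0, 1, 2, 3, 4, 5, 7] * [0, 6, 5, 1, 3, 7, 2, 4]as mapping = [0→2, 1→0, 2→6, 3→5, 4→1, 5→3, 6→7, 7→4]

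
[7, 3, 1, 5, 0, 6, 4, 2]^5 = [5, 0, 4, 7, 3, 2, 1, 6]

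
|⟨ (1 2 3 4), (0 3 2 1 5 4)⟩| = 120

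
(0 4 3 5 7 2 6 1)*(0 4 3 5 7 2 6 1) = (0 3 7 6)(1 4 5 2)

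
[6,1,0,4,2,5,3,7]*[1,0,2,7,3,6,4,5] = [4,0,1,3,2,6,7,5] 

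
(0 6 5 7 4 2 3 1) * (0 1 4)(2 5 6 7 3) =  (0 7)(3 4 5)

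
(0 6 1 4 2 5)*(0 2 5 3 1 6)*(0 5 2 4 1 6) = (0 5 4 2 3 6)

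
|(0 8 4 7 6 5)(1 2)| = 6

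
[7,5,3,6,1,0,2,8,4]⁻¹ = [5,4,6,2,8,1,3,0,7]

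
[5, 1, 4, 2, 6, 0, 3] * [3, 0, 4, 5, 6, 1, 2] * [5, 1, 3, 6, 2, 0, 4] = [1, 5, 4, 2, 3, 6, 0]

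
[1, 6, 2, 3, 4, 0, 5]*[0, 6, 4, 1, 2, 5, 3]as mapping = [0→6, 1→3, 2→4, 3→1, 4→2, 5→0, 6→5]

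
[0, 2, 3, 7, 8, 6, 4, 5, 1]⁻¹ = [0, 8, 1, 2, 6, 7, 5, 3, 4]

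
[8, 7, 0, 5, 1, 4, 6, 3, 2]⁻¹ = [2, 4, 8, 7, 5, 3, 6, 1, 0]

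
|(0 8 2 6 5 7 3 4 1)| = 9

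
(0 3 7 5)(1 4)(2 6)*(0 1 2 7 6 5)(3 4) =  (0 4 2 5 1 3 6 7)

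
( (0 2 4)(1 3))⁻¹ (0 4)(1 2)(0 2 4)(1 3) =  (0 2)(3 4)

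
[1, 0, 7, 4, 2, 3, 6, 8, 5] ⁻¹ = [1, 0, 4, 5, 3, 8, 6, 2, 7] 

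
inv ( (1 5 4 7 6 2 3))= (1 3 2 6 7 4 5)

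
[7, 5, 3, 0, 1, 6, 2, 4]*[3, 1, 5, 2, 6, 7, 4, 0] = [0, 7, 2, 3, 1, 4, 5, 6]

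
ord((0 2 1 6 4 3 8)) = 7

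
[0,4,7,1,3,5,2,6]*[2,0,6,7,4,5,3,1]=[2,4,1,0,7,5,6,3]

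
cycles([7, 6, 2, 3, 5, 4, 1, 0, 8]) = (0 7)(1 6)(4 5)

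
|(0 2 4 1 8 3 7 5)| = 8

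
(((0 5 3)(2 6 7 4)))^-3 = (2 6 7 4)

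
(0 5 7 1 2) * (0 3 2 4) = (0 5 7 1 4)(2 3)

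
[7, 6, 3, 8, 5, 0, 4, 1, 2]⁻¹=[5, 7, 8, 2, 6, 4, 1, 0, 3]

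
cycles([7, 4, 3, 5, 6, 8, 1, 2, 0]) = (0 7 2 3 5 8)(1 4 6)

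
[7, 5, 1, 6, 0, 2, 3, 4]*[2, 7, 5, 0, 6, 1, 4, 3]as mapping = [0→3, 1→1, 2→7, 3→4, 4→2, 5→5, 6→0, 7→6]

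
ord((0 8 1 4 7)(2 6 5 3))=20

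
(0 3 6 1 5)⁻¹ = (0 5 1 6 3)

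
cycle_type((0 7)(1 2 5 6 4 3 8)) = 2.7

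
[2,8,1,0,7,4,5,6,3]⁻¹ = [3,2,0,8,5,6,7,4,1]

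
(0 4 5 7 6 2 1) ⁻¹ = (0 1 2 6 7 5 4) 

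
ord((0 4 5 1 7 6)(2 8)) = 6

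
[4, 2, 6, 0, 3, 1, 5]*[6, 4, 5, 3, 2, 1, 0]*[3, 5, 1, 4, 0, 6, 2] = [1, 6, 3, 2, 4, 0, 5]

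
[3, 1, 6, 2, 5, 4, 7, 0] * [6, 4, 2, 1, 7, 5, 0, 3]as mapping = [0→1, 1→4, 2→0, 3→2, 4→5, 5→7, 6→3, 7→6]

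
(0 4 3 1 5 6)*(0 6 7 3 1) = (0 4 1 5 7 3)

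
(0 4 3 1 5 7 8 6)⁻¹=(0 6 8 7 5 1 3 4)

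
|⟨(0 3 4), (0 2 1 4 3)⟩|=60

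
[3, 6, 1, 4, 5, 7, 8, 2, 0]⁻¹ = [8, 2, 7, 0, 3, 4, 1, 5, 6]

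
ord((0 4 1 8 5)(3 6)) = 10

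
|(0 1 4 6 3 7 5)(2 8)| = 14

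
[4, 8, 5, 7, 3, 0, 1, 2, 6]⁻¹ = [5, 6, 7, 4, 0, 2, 8, 3, 1]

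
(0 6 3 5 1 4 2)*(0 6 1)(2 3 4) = (0 1 2 6 4 3 5)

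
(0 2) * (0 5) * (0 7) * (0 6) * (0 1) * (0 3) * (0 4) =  (0 2 5 7 6 1 3 4)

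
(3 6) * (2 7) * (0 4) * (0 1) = (0 4 1)(2 7)(3 6)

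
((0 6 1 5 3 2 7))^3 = (0 5 7 1 2 6 3)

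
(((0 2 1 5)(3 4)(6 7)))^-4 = ()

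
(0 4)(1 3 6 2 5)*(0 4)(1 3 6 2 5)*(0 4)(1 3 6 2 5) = (0 4)(1 2 3 5 6)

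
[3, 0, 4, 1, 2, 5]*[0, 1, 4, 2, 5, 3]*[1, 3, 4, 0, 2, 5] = [4, 1, 5, 3, 2, 0]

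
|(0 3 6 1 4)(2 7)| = 10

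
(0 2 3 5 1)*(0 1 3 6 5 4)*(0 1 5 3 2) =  (1 5 2 6 3 4)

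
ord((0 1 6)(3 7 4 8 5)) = 15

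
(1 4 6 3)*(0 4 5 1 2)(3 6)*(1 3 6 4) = (0 1 5 3 2)(4 6)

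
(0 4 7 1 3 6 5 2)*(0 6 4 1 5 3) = (0 1)(2 6 3 4 7 5)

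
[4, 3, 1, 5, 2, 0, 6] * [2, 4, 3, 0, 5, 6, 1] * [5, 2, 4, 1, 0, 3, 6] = [3, 5, 0, 6, 1, 4, 2]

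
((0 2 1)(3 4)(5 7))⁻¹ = (0 1 2)(3 4)(5 7)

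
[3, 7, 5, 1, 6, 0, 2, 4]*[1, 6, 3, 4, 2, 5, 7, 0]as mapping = [0→4, 1→0, 2→5, 3→6, 4→7, 5→1, 6→3, 7→2]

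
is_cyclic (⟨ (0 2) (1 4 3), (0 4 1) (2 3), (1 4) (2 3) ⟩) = no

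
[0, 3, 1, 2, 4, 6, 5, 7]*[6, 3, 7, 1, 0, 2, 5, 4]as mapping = [0→6, 1→1, 2→3, 3→7, 4→0, 5→5, 6→2, 7→4]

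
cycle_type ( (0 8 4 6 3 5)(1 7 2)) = 3.6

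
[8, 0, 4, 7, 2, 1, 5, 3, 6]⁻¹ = [1, 5, 4, 7, 2, 6, 8, 3, 0]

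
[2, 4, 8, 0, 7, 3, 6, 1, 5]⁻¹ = [3, 7, 0, 5, 1, 8, 6, 4, 2]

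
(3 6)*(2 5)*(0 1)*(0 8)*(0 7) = (0 1 8 7)(2 5)(3 6)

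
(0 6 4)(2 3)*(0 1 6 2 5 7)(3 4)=(0 2 4 1 6 3 5 7)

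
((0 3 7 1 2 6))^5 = (0 6 2 1 7 3)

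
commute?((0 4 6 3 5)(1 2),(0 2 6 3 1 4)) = no:(0 4 6 3 5)(1 2)*(0 2 6 3 1 4) = (1 6)(2 4 3 5),(0 2 6 3 1 4)*(0 4 6 3 5)(1 2) = (0 1 6 5)(2 3)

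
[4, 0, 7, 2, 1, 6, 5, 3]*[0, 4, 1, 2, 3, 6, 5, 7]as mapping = [0→3, 1→0, 2→7, 3→1, 4→4, 5→5, 6→6, 7→2]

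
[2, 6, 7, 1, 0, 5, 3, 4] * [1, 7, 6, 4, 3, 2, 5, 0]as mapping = [0→6, 1→5, 2→0, 3→7, 4→1, 5→2, 6→4, 7→3]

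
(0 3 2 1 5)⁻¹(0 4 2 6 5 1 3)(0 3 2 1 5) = (0 5 2 3 4 1 6)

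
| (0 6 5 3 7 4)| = 6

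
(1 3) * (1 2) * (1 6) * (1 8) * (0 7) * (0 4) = (0 7 4)(1 3 2 6 8)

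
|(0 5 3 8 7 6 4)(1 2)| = 14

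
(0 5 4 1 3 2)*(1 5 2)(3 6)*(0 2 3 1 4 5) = (0 3 4)(1 6)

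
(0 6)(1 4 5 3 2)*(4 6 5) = (0 5 3 2 1 6)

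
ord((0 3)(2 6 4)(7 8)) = 6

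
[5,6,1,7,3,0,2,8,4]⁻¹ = [5,2,6,4,8,0,1,3,7]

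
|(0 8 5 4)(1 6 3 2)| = 4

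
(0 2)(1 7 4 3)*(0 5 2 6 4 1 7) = (0 6 4 3 7 1)(2 5)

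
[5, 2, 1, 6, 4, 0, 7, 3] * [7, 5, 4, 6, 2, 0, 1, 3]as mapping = [0→0, 1→4, 2→5, 3→1, 4→2, 5→7, 6→3, 7→6]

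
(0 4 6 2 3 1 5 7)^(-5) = (0 2 5 4 3 7 6 1)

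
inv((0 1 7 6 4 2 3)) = (0 3 2 4 6 7 1)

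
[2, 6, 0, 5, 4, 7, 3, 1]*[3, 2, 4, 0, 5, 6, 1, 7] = [4, 1, 3, 6, 5, 7, 0, 2]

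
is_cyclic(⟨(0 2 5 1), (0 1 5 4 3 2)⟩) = no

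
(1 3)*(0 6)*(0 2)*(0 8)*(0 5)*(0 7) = (0 6 2 8 5 7)(1 3)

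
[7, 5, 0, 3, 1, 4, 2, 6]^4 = [0, 5, 2, 3, 1, 4, 6, 7]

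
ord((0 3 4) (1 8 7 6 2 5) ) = 6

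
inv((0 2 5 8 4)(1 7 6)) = (0 4 8 5 2)(1 6 7)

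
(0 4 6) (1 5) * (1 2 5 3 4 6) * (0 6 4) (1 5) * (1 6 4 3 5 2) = (0 3) (1 5) (2 6 4) 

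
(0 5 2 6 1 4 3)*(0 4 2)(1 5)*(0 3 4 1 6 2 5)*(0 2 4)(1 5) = (0 6 2 4)(3 5)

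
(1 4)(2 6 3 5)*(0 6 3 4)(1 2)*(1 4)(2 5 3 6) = (0 2 6 1)(4 5)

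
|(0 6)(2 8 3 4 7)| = 10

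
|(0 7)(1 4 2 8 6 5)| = 6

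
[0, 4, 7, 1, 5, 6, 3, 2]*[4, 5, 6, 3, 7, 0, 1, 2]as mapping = [0→4, 1→7, 2→2, 3→5, 4→0, 5→1, 6→3, 7→6]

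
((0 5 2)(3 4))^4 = (0 5 2)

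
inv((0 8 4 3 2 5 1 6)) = (0 6 1 5 2 3 4 8)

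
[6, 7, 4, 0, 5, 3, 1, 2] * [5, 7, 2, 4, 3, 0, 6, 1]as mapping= [0→6, 1→1, 2→3, 3→5, 4→0, 5→4, 6→7, 7→2]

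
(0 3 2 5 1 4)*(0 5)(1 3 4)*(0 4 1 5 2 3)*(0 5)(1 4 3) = (0 4 2 3 1)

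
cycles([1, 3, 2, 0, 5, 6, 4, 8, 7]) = (0 1 3)(4 5 6)(7 8)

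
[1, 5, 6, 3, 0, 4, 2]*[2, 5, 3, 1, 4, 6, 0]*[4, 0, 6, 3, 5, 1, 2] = [1, 2, 4, 0, 6, 5, 3]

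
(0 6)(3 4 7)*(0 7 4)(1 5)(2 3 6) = (0 2 3)(1 5)(6 7)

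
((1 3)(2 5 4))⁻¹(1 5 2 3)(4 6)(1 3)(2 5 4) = (1 3 4 5)(2 6)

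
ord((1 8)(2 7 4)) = 6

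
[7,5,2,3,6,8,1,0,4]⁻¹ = [7,6,2,3,8,1,4,0,5]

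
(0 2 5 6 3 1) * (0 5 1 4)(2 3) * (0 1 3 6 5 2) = (0 6)(1 2 3 4)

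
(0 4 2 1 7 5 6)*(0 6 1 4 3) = (0 3)(1 7 5)(2 4)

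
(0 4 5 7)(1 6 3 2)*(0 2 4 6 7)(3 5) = (0 6 5)(1 7 2)(3 4)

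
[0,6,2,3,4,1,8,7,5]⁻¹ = [0,5,2,3,4,8,1,7,6]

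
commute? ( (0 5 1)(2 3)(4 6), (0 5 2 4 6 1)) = no: (0 5 1)(2 3)(4 6)*(0 5 2 4 6 1) = (0 2 3 4 1 5), (0 5 2 4 6 1)*(0 5 1)(2 3)(4 6) = (0 1 5 3 2 6)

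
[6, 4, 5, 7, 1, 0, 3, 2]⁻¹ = [5, 4, 7, 6, 1, 2, 0, 3]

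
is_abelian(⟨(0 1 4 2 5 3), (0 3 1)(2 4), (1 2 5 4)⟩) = no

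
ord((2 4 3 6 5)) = 5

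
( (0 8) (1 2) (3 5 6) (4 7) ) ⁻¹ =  (0 8) (1 2) (3 6 5) (4 7) 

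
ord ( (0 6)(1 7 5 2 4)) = 10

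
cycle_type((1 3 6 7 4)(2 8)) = 2.5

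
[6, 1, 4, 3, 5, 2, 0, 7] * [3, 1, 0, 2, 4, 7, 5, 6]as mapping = [0→5, 1→1, 2→4, 3→2, 4→7, 5→0, 6→3, 7→6]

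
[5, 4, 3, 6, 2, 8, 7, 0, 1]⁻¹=[7, 8, 4, 2, 1, 0, 3, 6, 5]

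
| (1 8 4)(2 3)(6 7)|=6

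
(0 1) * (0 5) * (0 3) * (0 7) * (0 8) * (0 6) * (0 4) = (0 1 5 3 7 8 6 4)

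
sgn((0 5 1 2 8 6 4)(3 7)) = -1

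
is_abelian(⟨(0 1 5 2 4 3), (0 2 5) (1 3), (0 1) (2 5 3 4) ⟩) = no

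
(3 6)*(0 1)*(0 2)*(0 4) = (0 1 2 4)(3 6)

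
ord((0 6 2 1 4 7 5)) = 7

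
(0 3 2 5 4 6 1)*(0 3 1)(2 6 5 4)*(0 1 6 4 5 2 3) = (0 6 1)(2 5 3 4)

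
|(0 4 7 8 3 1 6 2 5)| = 9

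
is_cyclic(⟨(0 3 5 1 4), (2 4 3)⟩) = no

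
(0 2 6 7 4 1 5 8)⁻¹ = (0 8 5 1 4 7 6 2)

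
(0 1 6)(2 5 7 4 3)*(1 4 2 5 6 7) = (0 4 3 5 1 7 2 6)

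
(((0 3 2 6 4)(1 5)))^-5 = (1 5)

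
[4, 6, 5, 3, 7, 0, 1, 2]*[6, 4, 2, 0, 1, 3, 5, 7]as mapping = [0→1, 1→5, 2→3, 3→0, 4→7, 5→6, 6→4, 7→2]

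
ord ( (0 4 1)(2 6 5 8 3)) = 15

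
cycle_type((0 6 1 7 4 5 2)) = 7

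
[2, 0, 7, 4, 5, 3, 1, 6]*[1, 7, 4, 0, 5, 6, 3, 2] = [4, 1, 2, 5, 6, 0, 7, 3]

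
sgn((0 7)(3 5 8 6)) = 1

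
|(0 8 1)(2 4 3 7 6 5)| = 6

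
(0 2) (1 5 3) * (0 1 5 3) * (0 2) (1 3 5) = (1 5 2 3) 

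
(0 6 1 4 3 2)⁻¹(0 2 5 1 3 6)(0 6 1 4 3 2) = (0 5 4 2 1 6)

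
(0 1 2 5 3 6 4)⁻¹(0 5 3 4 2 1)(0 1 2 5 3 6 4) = (0 5 2 1 3 6)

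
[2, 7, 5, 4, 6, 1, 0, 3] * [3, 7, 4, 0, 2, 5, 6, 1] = [4, 1, 5, 2, 6, 7, 3, 0]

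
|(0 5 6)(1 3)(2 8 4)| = 6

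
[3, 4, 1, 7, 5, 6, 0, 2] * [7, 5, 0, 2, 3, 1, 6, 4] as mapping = [0→2, 1→3, 2→5, 3→4, 4→1, 5→6, 6→7, 7→0] 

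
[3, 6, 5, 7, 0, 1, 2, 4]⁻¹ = [4, 5, 6, 0, 7, 2, 1, 3]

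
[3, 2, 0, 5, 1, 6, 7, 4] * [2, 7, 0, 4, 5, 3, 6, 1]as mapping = [0→4, 1→0, 2→2, 3→3, 4→7, 5→6, 6→1, 7→5]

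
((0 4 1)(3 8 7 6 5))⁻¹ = (0 1 4)(3 5 6 7 8)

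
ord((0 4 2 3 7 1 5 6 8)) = 9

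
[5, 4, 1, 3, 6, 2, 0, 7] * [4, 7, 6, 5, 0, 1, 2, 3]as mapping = [0→1, 1→0, 2→7, 3→5, 4→2, 5→6, 6→4, 7→3]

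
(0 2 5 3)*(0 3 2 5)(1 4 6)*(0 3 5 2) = (0 2 3 5)(1 4 6)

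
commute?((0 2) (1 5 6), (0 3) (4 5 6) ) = no:(0 2) (1 5 6)*(0 3) (4 5 6) = (0 2 3) (1 6) (4 5), (0 3) (4 5 6)*(0 2) (1 5 6) = (0 3 2) (1 5) (4 6) 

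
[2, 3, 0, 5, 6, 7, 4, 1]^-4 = [0, 1, 2, 3, 4, 5, 6, 7]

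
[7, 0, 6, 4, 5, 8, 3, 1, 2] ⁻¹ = [1, 7, 8, 6, 3, 4, 2, 0, 5] 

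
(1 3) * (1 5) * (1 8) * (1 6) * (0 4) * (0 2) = (0 4 2)(1 3 5 8 6)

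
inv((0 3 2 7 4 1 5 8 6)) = (0 6 8 5 1 4 7 2 3)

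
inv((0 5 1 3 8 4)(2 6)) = (0 4 8 3 1 5)(2 6)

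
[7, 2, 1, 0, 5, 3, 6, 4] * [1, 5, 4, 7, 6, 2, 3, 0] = [0, 4, 5, 1, 2, 7, 3, 6]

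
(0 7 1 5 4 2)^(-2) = (0 4 1)(2 5 7)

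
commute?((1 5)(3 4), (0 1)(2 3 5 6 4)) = no:(1 5)(3 4) * (0 1)(2 3 5 6 4) = (0 1 6 4 5)(2 3), (0 1)(2 3 5 6 4) * (1 5)(3 4) = (0 5 6 3 1)(2 4)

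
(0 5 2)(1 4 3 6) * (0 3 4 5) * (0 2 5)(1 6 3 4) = (0 2 4 1)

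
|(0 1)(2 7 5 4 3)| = 10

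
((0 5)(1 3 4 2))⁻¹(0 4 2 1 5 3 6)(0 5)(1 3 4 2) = (0 4 6 5 2 1 3)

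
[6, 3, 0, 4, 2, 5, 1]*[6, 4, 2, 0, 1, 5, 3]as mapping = [0→3, 1→0, 2→6, 3→1, 4→2, 5→5, 6→4]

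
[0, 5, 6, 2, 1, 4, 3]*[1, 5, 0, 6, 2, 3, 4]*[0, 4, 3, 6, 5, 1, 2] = [4, 6, 5, 0, 1, 3, 2]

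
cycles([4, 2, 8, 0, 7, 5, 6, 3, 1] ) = (0 4 7 3)(1 2 8)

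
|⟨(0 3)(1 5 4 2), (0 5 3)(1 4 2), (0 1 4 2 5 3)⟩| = 720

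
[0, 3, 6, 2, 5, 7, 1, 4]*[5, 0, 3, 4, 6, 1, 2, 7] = [5, 4, 2, 3, 1, 7, 0, 6]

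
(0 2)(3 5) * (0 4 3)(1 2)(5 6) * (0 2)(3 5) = (0 1)(2 4 5)(3 6)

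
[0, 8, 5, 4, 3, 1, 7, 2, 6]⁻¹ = [0, 5, 7, 4, 3, 2, 8, 6, 1]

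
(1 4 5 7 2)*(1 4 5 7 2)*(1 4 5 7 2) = (1 7 4 2 5) 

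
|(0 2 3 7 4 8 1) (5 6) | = 14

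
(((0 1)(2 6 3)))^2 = (2 3 6)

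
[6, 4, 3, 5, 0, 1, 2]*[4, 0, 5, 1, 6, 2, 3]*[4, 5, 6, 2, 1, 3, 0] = [2, 0, 5, 6, 1, 4, 3]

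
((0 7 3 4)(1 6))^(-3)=(0 7 3 4)(1 6)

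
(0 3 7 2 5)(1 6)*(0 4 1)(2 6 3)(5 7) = (0 2 7 6)(1 3 5 4)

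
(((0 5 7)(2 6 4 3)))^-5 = (0 5 7)(2 3 4 6)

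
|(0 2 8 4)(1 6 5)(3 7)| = 12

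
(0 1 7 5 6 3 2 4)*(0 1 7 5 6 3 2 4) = (0 7 6 2)(1 5 3 4)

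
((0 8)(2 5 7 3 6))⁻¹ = (0 8)(2 6 3 7 5)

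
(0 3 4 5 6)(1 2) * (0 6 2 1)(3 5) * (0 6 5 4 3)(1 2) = (0 4)(1 2 6 5)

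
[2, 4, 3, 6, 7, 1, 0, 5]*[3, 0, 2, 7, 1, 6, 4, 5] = [2, 1, 7, 4, 5, 0, 3, 6]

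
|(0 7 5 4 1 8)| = 6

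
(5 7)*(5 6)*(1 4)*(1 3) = (1 4 3)(5 7 6)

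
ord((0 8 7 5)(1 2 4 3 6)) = 20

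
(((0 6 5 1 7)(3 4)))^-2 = (0 1 6 7 5)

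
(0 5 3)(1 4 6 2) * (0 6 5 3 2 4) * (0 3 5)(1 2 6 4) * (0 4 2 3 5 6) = (0 6 1 5)(2 3)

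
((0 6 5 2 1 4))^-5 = (0 6 5 2 1 4)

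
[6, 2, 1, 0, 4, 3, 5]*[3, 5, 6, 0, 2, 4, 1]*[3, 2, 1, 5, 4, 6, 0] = [2, 0, 6, 5, 1, 3, 4]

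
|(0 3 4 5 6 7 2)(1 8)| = 14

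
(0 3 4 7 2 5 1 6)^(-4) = (0 2)(1 4)(3 5)(6 7)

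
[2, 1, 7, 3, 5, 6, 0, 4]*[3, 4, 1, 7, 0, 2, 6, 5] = [1, 4, 5, 7, 2, 6, 3, 0]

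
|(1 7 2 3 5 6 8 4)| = 8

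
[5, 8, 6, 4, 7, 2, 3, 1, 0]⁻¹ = [8, 7, 5, 6, 3, 0, 2, 4, 1]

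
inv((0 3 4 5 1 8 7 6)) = (0 6 7 8 1 5 4 3)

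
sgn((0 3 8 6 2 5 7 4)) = -1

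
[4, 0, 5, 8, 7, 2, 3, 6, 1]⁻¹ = [1, 8, 5, 6, 0, 2, 7, 4, 3]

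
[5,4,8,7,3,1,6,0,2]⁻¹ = [7,5,8,4,1,0,6,3,2]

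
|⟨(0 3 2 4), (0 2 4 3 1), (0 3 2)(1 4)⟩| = 120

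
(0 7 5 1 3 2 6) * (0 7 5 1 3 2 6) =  (0 5 3 6 7 1 2)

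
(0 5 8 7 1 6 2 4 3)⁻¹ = (0 3 4 2 6 1 7 8 5)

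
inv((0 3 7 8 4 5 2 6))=(0 6 2 5 4 8 7 3)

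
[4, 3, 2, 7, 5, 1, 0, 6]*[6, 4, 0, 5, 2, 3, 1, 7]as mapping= [0→2, 1→5, 2→0, 3→7, 4→3, 5→4, 6→6, 7→1]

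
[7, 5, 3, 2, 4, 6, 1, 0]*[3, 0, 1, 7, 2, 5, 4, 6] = [6, 5, 7, 1, 2, 4, 0, 3]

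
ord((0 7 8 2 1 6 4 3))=8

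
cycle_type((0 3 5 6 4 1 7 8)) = 8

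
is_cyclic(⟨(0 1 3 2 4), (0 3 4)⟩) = no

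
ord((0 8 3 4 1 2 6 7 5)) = 9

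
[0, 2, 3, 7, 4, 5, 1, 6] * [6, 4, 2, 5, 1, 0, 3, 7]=[6, 2, 5, 7, 1, 0, 4, 3]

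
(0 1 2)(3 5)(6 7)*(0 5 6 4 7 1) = (1 2 5 3 6)(4 7)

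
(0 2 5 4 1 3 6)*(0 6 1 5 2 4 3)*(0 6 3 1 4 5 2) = (0 5 1 6 3 4 2)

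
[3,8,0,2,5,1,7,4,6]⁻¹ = [2,5,3,0,7,4,8,6,1]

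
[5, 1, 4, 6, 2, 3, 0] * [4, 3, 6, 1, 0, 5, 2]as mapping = [0→5, 1→3, 2→0, 3→2, 4→6, 5→1, 6→4]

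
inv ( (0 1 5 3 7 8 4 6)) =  (0 6 4 8 7 3 5 1)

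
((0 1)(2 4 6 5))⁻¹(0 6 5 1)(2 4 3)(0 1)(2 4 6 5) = (0 1 5 2)(3 4 6)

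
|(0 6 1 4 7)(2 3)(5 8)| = 10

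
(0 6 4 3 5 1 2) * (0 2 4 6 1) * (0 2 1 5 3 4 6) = (0 5 2 1 6)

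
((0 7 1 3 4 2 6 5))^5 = (0 2 1 5 4 7 6 3)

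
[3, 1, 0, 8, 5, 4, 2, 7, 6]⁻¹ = [2, 1, 6, 0, 5, 4, 8, 7, 3]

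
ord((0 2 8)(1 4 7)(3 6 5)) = 3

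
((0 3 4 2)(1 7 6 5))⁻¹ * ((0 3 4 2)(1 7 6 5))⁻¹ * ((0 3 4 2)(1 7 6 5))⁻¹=(0 3 4 2)(1 7 6 5)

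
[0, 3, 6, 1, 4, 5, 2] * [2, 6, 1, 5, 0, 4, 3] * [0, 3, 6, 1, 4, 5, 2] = [6, 5, 1, 2, 0, 4, 3]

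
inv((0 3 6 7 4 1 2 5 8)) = (0 8 5 2 1 4 7 6 3)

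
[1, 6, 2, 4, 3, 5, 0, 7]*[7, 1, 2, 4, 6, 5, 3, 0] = [1, 3, 2, 6, 4, 5, 7, 0]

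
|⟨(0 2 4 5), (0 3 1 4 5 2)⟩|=720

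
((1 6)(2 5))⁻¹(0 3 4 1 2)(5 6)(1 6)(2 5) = (0 3 4 6 5)(1 2)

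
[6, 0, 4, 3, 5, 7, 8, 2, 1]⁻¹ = [1, 8, 7, 3, 2, 4, 0, 5, 6]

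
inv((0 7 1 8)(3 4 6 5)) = (0 8 1 7)(3 5 6 4)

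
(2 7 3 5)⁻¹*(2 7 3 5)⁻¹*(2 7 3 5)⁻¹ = (2 7 3 5)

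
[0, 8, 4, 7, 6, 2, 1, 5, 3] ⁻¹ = [0, 6, 5, 8, 2, 7, 4, 3, 1] 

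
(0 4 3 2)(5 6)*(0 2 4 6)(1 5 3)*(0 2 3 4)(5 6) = (0 5 2 3)(1 6 4)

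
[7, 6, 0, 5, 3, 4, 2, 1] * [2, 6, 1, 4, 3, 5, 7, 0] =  [0, 7, 2, 5, 4, 3, 1, 6]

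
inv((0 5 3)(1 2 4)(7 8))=(0 3 5)(1 4 2)(7 8)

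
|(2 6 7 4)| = 4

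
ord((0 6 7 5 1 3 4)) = 7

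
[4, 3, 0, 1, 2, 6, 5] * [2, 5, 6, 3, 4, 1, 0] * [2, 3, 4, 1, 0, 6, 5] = [0, 1, 4, 6, 5, 2, 3]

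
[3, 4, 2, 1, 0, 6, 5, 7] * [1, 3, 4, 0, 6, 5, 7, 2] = [0, 6, 4, 3, 1, 7, 5, 2]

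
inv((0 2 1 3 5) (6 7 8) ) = (0 5 3 1 2) (6 8 7) 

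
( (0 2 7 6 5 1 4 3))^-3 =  (0 1 7 3 5 2 4 6)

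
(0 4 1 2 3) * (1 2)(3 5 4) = (0 3)(2 5 4)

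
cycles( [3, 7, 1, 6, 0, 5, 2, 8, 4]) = (0 3 6 2 1 7 8 4)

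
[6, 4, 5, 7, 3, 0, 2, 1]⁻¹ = [5, 7, 6, 4, 1, 2, 0, 3]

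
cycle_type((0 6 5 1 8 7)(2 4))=2.6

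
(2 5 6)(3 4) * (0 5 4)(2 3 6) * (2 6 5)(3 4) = (0 2 3)(4 5 6)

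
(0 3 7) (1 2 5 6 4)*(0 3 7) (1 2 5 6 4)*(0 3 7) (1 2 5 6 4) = (1 6 2 4 5) 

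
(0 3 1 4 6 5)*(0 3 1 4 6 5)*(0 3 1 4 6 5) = (0 4)(1 5)(3 6)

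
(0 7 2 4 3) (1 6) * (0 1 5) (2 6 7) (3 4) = (0 2 3 1 7 6 5) 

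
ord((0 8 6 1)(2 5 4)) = 12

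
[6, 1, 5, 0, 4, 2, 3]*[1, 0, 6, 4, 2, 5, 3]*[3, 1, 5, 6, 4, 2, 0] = [6, 3, 2, 1, 5, 0, 4]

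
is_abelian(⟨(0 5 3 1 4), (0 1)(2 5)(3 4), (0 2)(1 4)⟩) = no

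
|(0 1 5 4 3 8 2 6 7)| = 9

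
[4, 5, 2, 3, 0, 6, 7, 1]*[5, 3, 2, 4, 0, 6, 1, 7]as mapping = [0→0, 1→6, 2→2, 3→4, 4→5, 5→1, 6→7, 7→3]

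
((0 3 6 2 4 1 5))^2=(0 6 4 5 3 2 1)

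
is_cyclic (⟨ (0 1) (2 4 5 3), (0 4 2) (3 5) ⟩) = no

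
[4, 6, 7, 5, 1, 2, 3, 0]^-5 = [6, 5, 4, 7, 3, 0, 2, 1]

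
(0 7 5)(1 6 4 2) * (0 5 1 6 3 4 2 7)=(1 3 4 7)(2 6)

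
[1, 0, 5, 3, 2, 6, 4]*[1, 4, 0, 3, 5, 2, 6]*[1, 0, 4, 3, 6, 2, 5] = [6, 0, 4, 3, 1, 5, 2]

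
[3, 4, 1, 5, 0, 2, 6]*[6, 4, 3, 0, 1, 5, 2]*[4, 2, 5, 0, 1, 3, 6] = [4, 2, 1, 3, 6, 0, 5]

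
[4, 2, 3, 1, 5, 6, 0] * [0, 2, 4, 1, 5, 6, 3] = [5, 4, 1, 2, 6, 3, 0]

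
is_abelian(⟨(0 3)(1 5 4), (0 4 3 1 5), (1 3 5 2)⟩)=no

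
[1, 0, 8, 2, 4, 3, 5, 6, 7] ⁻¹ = [1, 0, 3, 5, 4, 6, 7, 8, 2] 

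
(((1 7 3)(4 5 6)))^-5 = (1 7 3)(4 5 6)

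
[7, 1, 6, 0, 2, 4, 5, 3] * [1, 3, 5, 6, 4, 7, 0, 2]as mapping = [0→2, 1→3, 2→0, 3→1, 4→5, 5→4, 6→7, 7→6]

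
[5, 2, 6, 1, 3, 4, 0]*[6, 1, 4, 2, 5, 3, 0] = [3, 4, 0, 1, 2, 5, 6]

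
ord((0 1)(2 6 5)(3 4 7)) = 6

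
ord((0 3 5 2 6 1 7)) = 7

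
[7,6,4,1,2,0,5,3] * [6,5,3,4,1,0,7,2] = [2,7,1,5,3,6,0,4]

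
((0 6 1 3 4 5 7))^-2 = (0 5 3 6 7 4 1)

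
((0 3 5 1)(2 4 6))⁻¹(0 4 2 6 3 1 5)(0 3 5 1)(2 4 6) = (0 1 3 6 4 2 5)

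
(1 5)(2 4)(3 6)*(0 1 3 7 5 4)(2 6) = (0 1 4 6 7 5 3 2)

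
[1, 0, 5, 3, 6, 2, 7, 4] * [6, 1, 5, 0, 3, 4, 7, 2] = [1, 6, 4, 0, 7, 5, 2, 3]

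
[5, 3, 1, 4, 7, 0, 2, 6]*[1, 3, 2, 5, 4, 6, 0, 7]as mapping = [0→6, 1→5, 2→3, 3→4, 4→7, 5→1, 6→2, 7→0]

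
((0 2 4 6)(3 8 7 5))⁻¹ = (0 6 4 2)(3 5 7 8)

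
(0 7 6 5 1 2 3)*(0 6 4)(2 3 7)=(0 2 7 4)(1 3 6 5)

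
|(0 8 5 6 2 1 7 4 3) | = 9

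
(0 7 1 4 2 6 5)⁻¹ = (0 5 6 2 4 1 7)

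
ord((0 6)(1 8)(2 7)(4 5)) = 2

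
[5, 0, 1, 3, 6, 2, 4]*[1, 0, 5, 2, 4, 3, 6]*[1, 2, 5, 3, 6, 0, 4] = [3, 2, 1, 5, 4, 0, 6]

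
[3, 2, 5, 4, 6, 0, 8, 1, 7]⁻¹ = [5, 7, 1, 0, 3, 2, 4, 8, 6]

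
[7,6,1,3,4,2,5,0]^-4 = [0,1,2,3,4,5,6,7]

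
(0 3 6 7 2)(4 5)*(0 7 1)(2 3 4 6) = (0 4 5 6 1)(2 7 3)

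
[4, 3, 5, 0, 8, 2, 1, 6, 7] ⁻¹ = [3, 6, 5, 1, 0, 2, 7, 8, 4] 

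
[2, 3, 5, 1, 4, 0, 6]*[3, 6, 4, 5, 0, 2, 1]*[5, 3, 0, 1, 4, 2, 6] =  [4, 2, 0, 6, 5, 1, 3]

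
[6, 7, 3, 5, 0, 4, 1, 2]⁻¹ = [4, 6, 7, 2, 5, 3, 0, 1]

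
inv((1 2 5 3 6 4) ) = (1 4 6 3 5 2) 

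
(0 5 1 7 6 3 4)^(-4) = (0 7 4 1 3 5 6)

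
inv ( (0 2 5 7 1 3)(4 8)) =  (0 3 1 7 5 2)(4 8)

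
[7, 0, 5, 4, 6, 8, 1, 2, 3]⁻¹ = [1, 6, 7, 8, 3, 2, 4, 0, 5]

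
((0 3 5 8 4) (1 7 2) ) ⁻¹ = (0 4 8 5 3) (1 2 7) 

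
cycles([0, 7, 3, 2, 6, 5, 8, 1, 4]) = (1 7)(2 3)(4 6 8)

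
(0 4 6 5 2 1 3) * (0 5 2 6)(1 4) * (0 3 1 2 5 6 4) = (0 2)(3 6 5 4)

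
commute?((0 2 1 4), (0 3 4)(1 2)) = no:(0 2 1 4)*(0 3 4)(1 2) = (0 1)(3 4), (0 3 4)(1 2)*(0 2 1 4) = (0 3)(2 4)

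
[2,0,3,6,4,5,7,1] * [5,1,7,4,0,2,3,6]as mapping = [0→7,1→5,2→4,3→3,4→0,5→2,6→6,7→1]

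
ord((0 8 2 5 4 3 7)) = 7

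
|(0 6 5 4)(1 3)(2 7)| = 4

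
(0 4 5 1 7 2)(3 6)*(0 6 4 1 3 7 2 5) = (0 1 2 6 7 5 3 4)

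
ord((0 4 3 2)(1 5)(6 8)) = 4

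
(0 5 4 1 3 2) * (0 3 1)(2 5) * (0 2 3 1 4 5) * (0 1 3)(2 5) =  (1 4 5 2 3)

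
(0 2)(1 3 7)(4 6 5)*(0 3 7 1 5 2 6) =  (0 6 2 3 1 7 5 4)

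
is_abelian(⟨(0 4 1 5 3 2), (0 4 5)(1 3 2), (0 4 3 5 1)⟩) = no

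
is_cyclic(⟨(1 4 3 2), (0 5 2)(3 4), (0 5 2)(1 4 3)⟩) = no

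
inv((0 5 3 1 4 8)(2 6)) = (0 8 4 1 3 5)(2 6)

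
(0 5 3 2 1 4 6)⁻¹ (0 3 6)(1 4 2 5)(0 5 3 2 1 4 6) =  (0 5 2)(1 3 4 6)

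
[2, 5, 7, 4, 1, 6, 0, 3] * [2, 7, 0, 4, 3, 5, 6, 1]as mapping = [0→0, 1→5, 2→1, 3→3, 4→7, 5→6, 6→2, 7→4]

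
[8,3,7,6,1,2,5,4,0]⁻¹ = [8,4,5,1,7,6,3,2,0]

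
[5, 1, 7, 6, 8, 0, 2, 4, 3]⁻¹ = [5, 1, 6, 8, 7, 0, 3, 2, 4]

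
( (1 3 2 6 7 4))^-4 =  (1 2 7)(3 6 4)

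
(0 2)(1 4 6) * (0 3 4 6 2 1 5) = (0 1 6 5)(2 3 4)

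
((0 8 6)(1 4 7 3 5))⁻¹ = (0 6 8)(1 5 3 7 4)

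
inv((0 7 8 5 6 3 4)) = (0 4 3 6 5 8 7)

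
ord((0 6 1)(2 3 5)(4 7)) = 6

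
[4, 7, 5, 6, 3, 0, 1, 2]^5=[7, 4, 6, 5, 2, 1, 0, 3]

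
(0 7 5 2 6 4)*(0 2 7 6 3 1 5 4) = (0 6)(1 5 7 4 2 3)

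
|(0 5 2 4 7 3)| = 6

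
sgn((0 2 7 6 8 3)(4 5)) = 1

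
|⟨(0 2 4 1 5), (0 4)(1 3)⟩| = 360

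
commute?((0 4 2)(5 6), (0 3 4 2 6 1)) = no:(0 4 2)(5 6)*(0 3 4 2 6 1) = (0 2 3 4 6 5 1), (0 3 4 2 6 1)*(0 4 2)(5 6) = (0 3 2 5 6 1 4)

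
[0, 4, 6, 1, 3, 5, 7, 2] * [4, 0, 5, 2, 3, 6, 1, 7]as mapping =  [0→4, 1→3, 2→1, 3→0, 4→2, 5→6, 6→7, 7→5]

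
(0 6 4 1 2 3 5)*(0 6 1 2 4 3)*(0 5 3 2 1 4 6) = (0 4 1 6 2 5)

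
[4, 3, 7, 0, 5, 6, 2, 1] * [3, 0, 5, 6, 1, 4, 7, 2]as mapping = [0→1, 1→6, 2→2, 3→3, 4→4, 5→7, 6→5, 7→0]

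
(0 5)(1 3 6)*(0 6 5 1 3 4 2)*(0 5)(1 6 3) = (0 6 1 4 2 5 3)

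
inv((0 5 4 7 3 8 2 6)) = (0 6 2 8 3 7 4 5)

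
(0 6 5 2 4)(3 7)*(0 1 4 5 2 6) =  (1 4)(2 5 6)(3 7)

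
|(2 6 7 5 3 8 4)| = 7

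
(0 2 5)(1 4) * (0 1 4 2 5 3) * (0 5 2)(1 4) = (0 2 3 5 4 1)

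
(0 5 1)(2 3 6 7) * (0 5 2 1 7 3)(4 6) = (0 2)(1 5 7)(3 4 6)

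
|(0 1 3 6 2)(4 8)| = 10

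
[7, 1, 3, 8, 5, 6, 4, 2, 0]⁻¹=[8, 1, 7, 2, 6, 4, 5, 0, 3]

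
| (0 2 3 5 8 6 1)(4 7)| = 14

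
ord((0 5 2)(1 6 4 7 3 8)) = 6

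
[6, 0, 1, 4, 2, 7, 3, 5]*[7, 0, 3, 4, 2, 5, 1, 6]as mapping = [0→1, 1→7, 2→0, 3→2, 4→3, 5→6, 6→4, 7→5]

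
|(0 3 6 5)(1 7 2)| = 12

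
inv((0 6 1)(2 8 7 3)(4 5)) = (0 1 6)(2 3 7 8)(4 5)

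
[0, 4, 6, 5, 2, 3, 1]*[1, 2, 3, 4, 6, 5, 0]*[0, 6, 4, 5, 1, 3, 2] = [6, 2, 0, 3, 5, 1, 4]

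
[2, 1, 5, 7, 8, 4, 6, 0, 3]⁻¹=[7, 1, 0, 8, 5, 2, 6, 3, 4]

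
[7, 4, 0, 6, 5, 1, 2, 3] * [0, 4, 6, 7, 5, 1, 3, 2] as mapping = [0→2, 1→5, 2→0, 3→3, 4→1, 5→4, 6→6, 7→7] 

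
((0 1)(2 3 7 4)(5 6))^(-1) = (0 1)(2 4 7 3)(5 6)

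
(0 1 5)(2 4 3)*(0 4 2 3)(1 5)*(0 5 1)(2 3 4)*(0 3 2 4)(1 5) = (0 5 4 1 3)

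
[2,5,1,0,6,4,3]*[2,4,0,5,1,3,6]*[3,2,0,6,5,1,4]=[3,6,5,0,4,2,1]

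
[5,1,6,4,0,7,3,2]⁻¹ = [4,1,7,6,3,0,2,5]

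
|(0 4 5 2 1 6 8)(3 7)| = 14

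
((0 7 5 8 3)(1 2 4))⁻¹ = (0 3 8 5 7)(1 4 2)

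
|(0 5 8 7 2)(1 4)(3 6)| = 10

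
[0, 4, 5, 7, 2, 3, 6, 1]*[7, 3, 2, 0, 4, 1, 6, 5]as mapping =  [0→7, 1→4, 2→1, 3→5, 4→2, 5→0, 6→6, 7→3]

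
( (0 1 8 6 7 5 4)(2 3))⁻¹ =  (0 4 5 7 6 8 1)(2 3)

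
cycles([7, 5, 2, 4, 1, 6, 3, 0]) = (0 7)(1 5 6 3 4)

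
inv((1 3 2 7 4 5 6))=(1 6 5 4 7 2 3)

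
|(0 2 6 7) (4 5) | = 4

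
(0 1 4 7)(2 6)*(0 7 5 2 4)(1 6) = (0 6 4 5 2 1)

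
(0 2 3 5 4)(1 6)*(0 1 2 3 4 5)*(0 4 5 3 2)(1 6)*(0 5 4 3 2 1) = (0 1)(2 4 6 5)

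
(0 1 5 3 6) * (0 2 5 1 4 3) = (0 4 3 6 2 5) 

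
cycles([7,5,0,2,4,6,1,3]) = (0 7 3 2)(1 5 6)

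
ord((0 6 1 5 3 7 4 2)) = 8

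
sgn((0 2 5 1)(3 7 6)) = -1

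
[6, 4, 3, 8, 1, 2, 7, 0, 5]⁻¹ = [7, 4, 5, 2, 1, 8, 0, 6, 3]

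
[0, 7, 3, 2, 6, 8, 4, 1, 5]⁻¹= [0, 7, 3, 2, 6, 8, 4, 1, 5]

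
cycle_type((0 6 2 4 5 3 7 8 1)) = 9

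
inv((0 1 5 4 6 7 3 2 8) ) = (0 8 2 3 7 6 4 5 1) 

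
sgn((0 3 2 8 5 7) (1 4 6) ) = -1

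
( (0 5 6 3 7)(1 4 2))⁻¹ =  (0 7 3 6 5)(1 2 4)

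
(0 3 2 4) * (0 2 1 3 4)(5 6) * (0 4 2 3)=(0 2 4 3 1)(5 6)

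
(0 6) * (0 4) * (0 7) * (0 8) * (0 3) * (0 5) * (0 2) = (0 6 4 7 8 3 5 2)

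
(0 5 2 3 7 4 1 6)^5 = (0 4 2 6 7 5 1 3)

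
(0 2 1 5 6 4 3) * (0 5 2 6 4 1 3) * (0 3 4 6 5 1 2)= (0 5 6 2 4 3 1)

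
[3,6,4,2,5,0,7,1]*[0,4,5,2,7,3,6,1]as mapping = [0→2,1→6,2→7,3→5,4→3,5→0,6→1,7→4]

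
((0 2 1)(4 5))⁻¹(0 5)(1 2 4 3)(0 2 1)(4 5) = (0 1 5 3)(2 4)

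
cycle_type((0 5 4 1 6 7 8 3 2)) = 9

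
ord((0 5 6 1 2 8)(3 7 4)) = 6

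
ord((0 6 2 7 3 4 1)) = 7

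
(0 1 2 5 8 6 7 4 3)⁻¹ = (0 3 4 7 6 8 5 2 1)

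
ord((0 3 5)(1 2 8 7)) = 12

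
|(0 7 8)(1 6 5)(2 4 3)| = 3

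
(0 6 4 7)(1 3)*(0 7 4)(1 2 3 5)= (0 6)(1 5)(2 3)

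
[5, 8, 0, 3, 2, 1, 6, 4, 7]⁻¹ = [2, 5, 4, 3, 7, 0, 6, 8, 1]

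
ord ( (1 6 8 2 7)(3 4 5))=15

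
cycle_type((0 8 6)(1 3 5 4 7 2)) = 3.6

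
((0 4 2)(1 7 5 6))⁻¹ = (0 2 4)(1 6 5 7)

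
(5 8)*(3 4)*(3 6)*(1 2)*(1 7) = (1 2 7) (3 4 6) (5 8) 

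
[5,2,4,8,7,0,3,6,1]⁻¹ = [5,8,1,6,2,0,7,4,3]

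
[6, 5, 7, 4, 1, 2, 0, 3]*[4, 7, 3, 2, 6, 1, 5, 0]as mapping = [0→5, 1→1, 2→0, 3→6, 4→7, 5→3, 6→4, 7→2]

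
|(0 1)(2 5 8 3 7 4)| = 6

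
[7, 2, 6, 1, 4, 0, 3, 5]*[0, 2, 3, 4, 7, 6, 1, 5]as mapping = [0→5, 1→3, 2→1, 3→2, 4→7, 5→0, 6→4, 7→6]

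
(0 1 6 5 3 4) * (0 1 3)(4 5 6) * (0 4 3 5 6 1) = (0 5 4)(1 3 6)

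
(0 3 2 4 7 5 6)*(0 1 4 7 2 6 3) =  (1 4 2 7 5 3 6) 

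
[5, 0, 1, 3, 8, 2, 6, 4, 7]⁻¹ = [1, 2, 5, 3, 7, 0, 6, 8, 4]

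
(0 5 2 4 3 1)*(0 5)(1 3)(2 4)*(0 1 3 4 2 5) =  (0 1)(2 5)(3 4)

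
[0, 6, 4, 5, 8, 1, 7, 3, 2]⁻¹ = [0, 5, 8, 7, 2, 3, 1, 6, 4]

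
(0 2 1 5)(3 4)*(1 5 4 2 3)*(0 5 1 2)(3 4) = (0 4 2 1 3)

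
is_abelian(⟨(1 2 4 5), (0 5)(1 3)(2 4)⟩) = no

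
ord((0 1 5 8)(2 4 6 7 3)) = 20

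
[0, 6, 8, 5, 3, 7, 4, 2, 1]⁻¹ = [0, 8, 7, 4, 6, 3, 1, 5, 2]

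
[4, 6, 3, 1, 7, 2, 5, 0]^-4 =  [7, 6, 3, 1, 0, 2, 5, 4]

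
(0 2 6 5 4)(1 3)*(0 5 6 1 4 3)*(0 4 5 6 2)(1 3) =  (1 4 6 2 3 5)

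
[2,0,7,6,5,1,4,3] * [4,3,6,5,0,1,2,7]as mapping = [0→6,1→4,2→7,3→2,4→1,5→3,6→0,7→5]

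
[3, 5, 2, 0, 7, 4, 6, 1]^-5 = [3, 7, 2, 0, 5, 1, 6, 4]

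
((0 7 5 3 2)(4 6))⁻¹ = (0 2 3 5 7)(4 6)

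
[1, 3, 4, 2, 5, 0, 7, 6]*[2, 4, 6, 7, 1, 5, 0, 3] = [4, 7, 1, 6, 5, 2, 3, 0]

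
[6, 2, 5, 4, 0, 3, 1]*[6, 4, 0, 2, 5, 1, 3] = [3, 0, 1, 5, 6, 2, 4]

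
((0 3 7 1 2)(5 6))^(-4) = (0 3 7 1 2)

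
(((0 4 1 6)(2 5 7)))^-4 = (2 7 5)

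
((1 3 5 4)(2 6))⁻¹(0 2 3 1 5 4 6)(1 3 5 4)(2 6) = (0 6 5 3 4 1 2)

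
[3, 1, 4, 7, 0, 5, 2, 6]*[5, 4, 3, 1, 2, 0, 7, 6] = [1, 4, 2, 6, 5, 0, 3, 7] 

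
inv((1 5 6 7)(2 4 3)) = (1 7 6 5)(2 3 4)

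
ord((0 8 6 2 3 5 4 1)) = 8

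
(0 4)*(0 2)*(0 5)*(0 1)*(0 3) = (0 4 2 5 1 3)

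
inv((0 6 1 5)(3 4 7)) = (0 5 1 6)(3 7 4)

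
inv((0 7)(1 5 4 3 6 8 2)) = (0 7)(1 2 8 6 3 4 5)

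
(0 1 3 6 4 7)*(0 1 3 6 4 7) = (0 3 4)(1 6 7)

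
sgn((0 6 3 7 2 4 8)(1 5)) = -1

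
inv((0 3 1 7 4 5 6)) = (0 6 5 4 7 1 3)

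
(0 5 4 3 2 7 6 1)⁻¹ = (0 1 6 7 2 3 4 5)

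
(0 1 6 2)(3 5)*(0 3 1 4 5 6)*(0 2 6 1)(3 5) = (0 4 3 1 2 5)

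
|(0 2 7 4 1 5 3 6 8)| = 9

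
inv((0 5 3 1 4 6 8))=(0 8 6 4 1 3 5)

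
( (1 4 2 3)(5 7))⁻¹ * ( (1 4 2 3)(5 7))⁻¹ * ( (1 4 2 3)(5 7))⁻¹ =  (1 4 2 3)(5 7)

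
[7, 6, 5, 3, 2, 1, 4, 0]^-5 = [7, 1, 2, 3, 4, 5, 6, 0]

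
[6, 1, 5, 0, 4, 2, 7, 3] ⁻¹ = [3, 1, 5, 7, 4, 2, 0, 6] 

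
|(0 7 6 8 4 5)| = 6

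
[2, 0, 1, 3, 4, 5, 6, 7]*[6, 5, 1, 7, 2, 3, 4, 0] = [1, 6, 5, 7, 2, 3, 4, 0]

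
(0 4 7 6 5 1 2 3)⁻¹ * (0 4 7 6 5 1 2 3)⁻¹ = (0 2 5 7)(1 6 4 3)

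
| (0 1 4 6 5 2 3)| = 7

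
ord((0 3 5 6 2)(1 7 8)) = 15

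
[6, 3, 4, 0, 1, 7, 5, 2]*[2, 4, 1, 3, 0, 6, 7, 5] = [7, 3, 0, 2, 4, 5, 6, 1]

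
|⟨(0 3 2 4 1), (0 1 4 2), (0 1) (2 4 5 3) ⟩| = 720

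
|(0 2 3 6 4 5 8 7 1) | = 9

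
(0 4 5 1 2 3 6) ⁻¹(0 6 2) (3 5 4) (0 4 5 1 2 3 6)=(0 3 4) (1 5 6) 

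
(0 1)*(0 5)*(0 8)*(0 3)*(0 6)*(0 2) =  (0 1 5 8 3 6 2)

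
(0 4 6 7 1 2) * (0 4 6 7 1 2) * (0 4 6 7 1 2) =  (0 7)(1 4)(2 6)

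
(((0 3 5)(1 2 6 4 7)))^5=(0 5 3)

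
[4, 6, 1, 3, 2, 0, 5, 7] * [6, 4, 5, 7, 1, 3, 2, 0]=[1, 2, 4, 7, 5, 6, 3, 0]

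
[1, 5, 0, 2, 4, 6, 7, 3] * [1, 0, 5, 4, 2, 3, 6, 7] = [0, 3, 1, 5, 2, 6, 7, 4] 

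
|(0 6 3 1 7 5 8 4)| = 8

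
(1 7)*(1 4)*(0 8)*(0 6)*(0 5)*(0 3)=(0 8 6 5 3)(1 7 4)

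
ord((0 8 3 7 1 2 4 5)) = 8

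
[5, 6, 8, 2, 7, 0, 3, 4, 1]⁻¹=[5, 8, 3, 6, 7, 0, 1, 4, 2]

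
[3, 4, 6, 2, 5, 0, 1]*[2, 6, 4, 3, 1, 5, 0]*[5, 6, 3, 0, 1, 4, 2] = [0, 6, 5, 1, 4, 3, 2]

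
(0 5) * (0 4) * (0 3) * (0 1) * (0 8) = (0 5 4 3 1 8)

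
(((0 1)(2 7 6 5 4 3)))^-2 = (2 4 6)(3 5 7)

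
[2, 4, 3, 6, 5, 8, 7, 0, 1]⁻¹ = [7, 8, 0, 2, 1, 4, 3, 6, 5]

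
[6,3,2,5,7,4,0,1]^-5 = [6,1,2,3,4,5,0,7]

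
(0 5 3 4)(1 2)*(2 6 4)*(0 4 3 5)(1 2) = (1 6 3)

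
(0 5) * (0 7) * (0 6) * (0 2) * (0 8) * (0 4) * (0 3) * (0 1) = (0 5 7 6 2 8 4 3 1)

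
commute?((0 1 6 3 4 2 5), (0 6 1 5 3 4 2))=no:(0 1 6 3 4 2 5)*(0 6 1 5 3 4 2)=(0 5 6 4)(2 3), (0 6 1 5 3 4 2)*(0 1 6 3 4 2 5)=(0 3 2 1)(4 5)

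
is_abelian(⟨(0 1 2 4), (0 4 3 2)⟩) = no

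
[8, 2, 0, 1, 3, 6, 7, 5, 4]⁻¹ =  [2, 3, 1, 4, 8, 7, 5, 6, 0]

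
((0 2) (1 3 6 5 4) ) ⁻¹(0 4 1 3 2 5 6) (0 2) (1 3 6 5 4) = (0 4 5 2 1 3 6) 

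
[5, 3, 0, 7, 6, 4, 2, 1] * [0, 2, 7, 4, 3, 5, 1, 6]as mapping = [0→5, 1→4, 2→0, 3→6, 4→1, 5→3, 6→7, 7→2]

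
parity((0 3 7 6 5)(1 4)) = odd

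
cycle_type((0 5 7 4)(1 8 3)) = 3.4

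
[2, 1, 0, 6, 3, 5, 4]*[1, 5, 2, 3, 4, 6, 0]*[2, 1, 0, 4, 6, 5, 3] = [0, 5, 1, 2, 4, 3, 6] 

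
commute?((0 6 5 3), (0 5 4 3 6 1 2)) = no:(0 6 5 3)*(0 5 4 3 6 1 2) = (0 1 2)(3 5 6 4), (0 5 4 3 6 1 2)*(0 6 5 3) = (0 3 5 4)(1 2 6)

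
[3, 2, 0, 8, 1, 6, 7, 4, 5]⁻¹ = [2, 4, 1, 0, 7, 8, 5, 6, 3]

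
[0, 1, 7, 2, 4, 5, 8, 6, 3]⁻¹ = [0, 1, 3, 8, 4, 5, 7, 2, 6]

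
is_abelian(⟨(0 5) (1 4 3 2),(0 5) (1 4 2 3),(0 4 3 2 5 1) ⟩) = no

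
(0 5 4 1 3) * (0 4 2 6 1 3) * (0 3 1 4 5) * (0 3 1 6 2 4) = (0 3 5 4 6) 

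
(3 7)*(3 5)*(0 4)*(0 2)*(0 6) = (0 4 2 6)(3 7 5)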